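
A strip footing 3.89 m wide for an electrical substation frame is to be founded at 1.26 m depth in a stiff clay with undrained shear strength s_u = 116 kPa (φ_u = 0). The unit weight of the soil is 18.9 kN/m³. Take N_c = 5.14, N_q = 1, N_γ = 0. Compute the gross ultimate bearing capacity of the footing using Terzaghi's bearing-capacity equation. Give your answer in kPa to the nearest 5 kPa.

Overburden at base level: q = 18.9 × 1.26 = 23.814 kPa.
Cohesion term c·N_c = 116 × 5.14 = 596.24 kPa; surcharge term q·N_q = 23.814 × 1 = 23.814 kPa.
q_ult = 596.24 + 23.814 = 620.05 kPa.

q_ult ≈ 620 kPa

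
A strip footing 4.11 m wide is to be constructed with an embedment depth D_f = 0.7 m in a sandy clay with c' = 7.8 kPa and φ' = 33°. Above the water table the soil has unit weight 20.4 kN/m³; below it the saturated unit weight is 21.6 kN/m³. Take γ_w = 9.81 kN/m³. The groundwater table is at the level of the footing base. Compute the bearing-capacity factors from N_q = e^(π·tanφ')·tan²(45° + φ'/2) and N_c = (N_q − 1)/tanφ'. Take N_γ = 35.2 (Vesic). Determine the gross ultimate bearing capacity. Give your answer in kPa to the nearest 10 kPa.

tan33° = 0.6494, so N_q = e^(π×0.6494)·tan²(61.5°) = 7.692 × 3.392 = 26.09.
N_c = (26.09 − 1)/tan33° = 38.64.
q = γ·D_f = 20.4 × 0.7 = 14.28 kPa.
For the ½γBN_γ term take γ' = 21.6 − 9.81 = 11.79 kN/m³ (soil below base is submerged).
c·N_c = 7.8 × 38.638 = 301.38 kPa
q·N_q = 14.28 × 26.092 = 372.59 kPa
0.5·γ·B·N_γ = 0.5 × 11.79 × 4.11 × 35.2 = 852.84 kPa
q_ult = 301.38 + 372.59 + 852.84 = 1526.8 kPa.

q_ult ≈ 1530 kPa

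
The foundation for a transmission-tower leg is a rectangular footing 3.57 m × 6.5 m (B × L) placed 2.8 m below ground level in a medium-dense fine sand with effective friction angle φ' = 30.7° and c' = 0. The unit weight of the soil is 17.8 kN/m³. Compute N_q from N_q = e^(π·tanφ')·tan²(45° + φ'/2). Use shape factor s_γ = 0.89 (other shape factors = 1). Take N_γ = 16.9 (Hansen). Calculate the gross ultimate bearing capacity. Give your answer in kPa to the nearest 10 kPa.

q_ult ≈ 1470 kPa

tan30.7° = 0.5938, so N_q = e^(π×0.5938)·tan²(60.35°) = 6.458 × 3.086 = 19.93.
Overburden at base level: q = 17.8 × 2.8 = 49.84 kPa.
Surcharge term q·N_q = 49.84 × 19.931 = 993.35 kPa; self-weight term 0.5·γ·B·N_γ·s_γ = 0.5 × 17.8 × 3.57 × 16.9 × 0.89 = 477.9 kPa.
q_ult = 993.35 + 477.9 = 1471.3 kPa.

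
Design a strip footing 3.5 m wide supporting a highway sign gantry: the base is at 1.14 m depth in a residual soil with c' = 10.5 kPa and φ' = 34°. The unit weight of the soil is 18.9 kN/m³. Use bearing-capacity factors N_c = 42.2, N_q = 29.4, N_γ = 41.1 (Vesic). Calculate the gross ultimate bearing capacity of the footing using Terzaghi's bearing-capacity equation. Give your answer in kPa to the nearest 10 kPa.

q = γ·D_f = 18.9 × 1.14 = 21.546 kPa.
c·N_c = 10.5 × 42.2 = 443.1 kPa
q·N_q = 21.546 × 29.4 = 633.45 kPa
0.5·γ·B·N_γ = 0.5 × 18.9 × 3.5 × 41.1 = 1359.4 kPa
q_ult = 443.1 + 633.45 + 1359.4 = 2435.9 kPa.

q_ult ≈ 2440 kPa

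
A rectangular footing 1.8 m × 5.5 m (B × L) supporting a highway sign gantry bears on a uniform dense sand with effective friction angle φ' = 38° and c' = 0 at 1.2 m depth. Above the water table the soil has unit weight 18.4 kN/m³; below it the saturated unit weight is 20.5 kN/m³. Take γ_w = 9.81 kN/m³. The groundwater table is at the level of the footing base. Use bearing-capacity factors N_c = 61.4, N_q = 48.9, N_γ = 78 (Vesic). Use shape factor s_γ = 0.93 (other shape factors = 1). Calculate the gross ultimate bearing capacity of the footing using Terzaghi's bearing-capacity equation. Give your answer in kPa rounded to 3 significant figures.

Effective surcharge at the founding depth q = γ·D_f = 18.4 × 1.2 = 22.08 kPa.
The water table coincides with the base, so in the self-weight term γ → γ' = 10.69 kN/m³.
q_ult = q·N_q + 0.5·γ·B·N_γ·s_γ
     = 22.08 × 48.9 + 0.5 × 10.69 × 1.8 × 78 × 0.93
     = 1079.7 + 697.91 = 1777.6 kPa.

q_ult ≈ 1780 kPa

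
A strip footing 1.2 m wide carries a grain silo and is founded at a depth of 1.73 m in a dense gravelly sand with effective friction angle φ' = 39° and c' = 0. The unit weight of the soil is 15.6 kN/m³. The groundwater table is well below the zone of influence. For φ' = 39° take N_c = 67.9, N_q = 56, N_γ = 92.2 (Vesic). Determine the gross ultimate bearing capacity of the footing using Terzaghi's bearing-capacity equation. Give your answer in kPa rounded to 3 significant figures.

q_ult ≈ 2370 kPa

Overburden at base level: q = 15.6 × 1.73 = 26.988 kPa.
Surcharge term q·N_q = 26.988 × 56 = 1511.3 kPa; self-weight term 0.5·γ·B·N_γ = 0.5 × 15.6 × 1.2 × 92.2 = 862.99 kPa.
q_ult = 1511.3 + 862.99 = 2374.3 kPa.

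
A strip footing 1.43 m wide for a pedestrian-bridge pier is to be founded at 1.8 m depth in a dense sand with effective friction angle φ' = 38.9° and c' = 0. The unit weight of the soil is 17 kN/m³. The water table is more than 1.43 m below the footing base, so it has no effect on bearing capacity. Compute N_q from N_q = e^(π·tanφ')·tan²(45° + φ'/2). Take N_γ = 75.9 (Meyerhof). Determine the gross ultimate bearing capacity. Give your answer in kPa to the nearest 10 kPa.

tan38.9° = 0.8069, so N_q = e^(π×0.8069)·tan²(64.45°) = 12.616 × 4.376 = 55.2.
Effective surcharge at the founding depth q = γ·D_f = 17 × 1.8 = 30.6 kPa.
q_ult = q·N_q + 0.5·γ·B·N_γ
     = 30.6 × 55.204 + 0.5 × 17 × 1.43 × 75.9
     = 1689.2 + 922.56 = 2611.8 kPa.

q_ult ≈ 2610 kPa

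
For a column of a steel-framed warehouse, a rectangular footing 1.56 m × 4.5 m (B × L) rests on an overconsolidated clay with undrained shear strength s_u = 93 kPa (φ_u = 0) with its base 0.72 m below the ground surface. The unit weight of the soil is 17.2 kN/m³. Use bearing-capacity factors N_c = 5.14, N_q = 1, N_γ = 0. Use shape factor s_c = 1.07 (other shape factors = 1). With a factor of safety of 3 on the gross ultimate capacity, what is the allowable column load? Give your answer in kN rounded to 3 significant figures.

P_all ≈ 1230 kN

Effective surcharge at the founding depth q = γ·D_f = 17.2 × 0.72 = 12.384 kPa.
q_ult = c·N_c·s_c + q·N_q
     = 93 × 5.14 × 1.07 + 12.384 × 1
     = 511.48 + 12.384 = 523.87 kPa.
Gross allowable pressure q_all = 523.87 / 3 = 174.62 kPa.
Footing area = 7.02 m², so allowable column load = 174.62 × 7.02 = 1225.8 kN.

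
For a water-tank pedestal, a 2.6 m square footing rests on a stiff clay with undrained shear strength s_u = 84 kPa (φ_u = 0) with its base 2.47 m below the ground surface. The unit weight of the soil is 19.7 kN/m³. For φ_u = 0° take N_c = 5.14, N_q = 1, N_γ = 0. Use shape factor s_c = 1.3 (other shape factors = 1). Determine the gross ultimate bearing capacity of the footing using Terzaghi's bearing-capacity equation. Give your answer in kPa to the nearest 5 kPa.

q = γ·D_f = 19.7 × 2.47 = 48.659 kPa.
c·N_c·s_c = 84 × 5.14 × 1.3 = 561.29 kPa
q·N_q = 48.659 × 1 = 48.659 kPa
q_ult = 561.29 + 48.659 = 609.95 kPa.

q_ult ≈ 610 kPa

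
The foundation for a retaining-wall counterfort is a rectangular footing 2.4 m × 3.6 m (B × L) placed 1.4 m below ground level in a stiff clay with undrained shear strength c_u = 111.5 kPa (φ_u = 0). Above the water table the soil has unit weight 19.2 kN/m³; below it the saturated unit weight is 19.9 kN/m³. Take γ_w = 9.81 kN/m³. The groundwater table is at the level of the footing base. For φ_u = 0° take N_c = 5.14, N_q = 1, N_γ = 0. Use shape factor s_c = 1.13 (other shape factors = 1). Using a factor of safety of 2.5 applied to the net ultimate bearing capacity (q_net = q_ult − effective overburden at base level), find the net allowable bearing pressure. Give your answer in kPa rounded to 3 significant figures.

Overburden at base level: q = 19.2 × 1.4 = 26.88 kPa.
Cohesion term c·N_c·s_c = 111.5 × 5.14 × 1.13 = 647.61 kPa; surcharge term q·N_q = 26.88 × 1 = 26.88 kPa.
q_ult = 647.61 + 26.88 = 674.49 kPa.
Net ultimate: q_net = 674.49 − 26.88 = 647.61 kPa.
q_all(net) = 647.61 / 2.5 = 259.05 kPa.

q_all(net) ≈ 259 kPa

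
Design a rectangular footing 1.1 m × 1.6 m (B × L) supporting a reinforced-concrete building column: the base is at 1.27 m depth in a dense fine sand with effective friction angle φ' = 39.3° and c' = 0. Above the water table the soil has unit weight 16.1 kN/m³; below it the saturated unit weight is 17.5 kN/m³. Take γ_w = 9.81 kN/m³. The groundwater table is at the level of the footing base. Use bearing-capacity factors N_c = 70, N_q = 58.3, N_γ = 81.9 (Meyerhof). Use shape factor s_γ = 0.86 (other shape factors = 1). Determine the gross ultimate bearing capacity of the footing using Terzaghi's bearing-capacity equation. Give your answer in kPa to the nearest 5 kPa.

Effective surcharge at the founding depth q = γ·D_f = 16.1 × 1.27 = 20.447 kPa.
The water table coincides with the base, so in the self-weight term γ → γ' = 7.69 kN/m³.
q_ult = q·N_q + 0.5·γ·B·N_γ·s_γ
     = 20.447 × 58.3 + 0.5 × 7.69 × 1.1 × 81.9 × 0.86
     = 1192.1 + 297.9 = 1490 kPa.

q_ult ≈ 1490 kPa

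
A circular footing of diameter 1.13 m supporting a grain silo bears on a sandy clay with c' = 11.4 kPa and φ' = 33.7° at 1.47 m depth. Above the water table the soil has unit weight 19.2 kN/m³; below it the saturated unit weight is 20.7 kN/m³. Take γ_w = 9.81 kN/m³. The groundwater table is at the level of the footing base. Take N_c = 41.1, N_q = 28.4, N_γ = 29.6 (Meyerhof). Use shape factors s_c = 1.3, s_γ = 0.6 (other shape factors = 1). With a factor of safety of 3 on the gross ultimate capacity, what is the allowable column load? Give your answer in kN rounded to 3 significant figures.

Overburden at base level: q = 19.2 × 1.47 = 28.224 kPa.
Below the base the soil is submerged, so the ½γBN_γ term uses γ' = 20.7 − 9.81 = 10.89 kN/m³.
Cohesion term c·N_c·s_c = 11.4 × 41.1 × 1.3 = 609.1 kPa; surcharge term q·N_q = 28.224 × 28.4 = 801.56 kPa; self-weight term 0.5·γ·B·N_γ·s_γ = 0.5 × 10.89 × 1.13 × 29.6 × 0.6 = 109.27 kPa.
q_ult = 609.1 + 801.56 + 109.27 = 1519.9 kPa.
Gross allowable pressure q_all = 1519.9 / 3 = 506.65 kPa.
Footing area = 1.0029 m², so allowable column load = 506.65 × 1.0029 = 508.12 kN.

P_all ≈ 508 kN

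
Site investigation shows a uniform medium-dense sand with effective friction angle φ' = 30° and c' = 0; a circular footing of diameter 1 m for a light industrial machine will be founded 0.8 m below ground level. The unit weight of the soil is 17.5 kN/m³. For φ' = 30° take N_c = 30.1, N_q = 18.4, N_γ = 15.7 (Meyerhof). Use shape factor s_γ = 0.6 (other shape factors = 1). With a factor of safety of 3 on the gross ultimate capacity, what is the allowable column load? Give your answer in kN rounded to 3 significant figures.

P_all ≈ 89 kN

Effective surcharge at the founding depth q = γ·D_f = 17.5 × 0.8 = 14 kPa.
q_ult = q·N_q + 0.5·γ·B·N_γ·s_γ
     = 14 × 18.4 + 0.5 × 17.5 × 1 × 15.7 × 0.6
     = 257.6 + 82.425 = 340.02 kPa.
Gross allowable pressure q_all = 340.02 / 3 = 113.34 kPa.
Footing area = 0.7854 m², so allowable column load = 113.34 × 0.7854 = 89.019 kN.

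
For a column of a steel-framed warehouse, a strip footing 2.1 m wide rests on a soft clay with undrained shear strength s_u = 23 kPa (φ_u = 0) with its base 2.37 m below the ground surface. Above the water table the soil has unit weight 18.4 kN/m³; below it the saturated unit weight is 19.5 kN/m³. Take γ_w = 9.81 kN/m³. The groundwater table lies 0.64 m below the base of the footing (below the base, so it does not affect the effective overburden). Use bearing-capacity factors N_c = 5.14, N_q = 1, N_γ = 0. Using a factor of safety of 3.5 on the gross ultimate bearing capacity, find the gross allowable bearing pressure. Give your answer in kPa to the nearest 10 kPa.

Overburden at base level: q = 18.4 × 2.37 = 43.608 kPa.
Cohesion term c·N_c = 23 × 5.14 = 118.22 kPa; surcharge term q·N_q = 43.608 × 1 = 43.608 kPa.
q_ult = 118.22 + 43.608 = 161.83 kPa.
q_all = 161.83 / 3.5 = 46.237 kPa.

q_all ≈ 50 kPa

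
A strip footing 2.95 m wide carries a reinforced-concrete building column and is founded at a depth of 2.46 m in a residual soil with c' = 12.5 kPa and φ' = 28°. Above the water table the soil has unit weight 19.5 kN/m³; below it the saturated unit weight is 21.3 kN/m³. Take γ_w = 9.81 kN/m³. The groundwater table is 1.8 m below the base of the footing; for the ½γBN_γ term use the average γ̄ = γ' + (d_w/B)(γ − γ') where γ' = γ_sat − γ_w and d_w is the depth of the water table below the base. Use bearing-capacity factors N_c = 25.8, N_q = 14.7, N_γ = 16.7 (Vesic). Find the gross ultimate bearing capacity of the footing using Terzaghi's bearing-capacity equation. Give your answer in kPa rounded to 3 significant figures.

q_ult ≈ 1430 kPa

q = γ·D_f = 19.5 × 2.46 = 47.97 kPa.
γ' = 11.49 kN/m³; averaging over the depth B below the base, γ̄ = γ' + (d_w/B)(γ − γ') = 16.377 kN/m³.
c·N_c = 12.5 × 25.8 = 322.5 kPa
q·N_q = 47.97 × 14.7 = 705.16 kPa
0.5·γ·B·N_γ = 0.5 × 16.377 × 2.95 × 16.7 = 403.42 kPa
q_ult = 322.5 + 705.16 + 403.42 = 1431.1 kPa.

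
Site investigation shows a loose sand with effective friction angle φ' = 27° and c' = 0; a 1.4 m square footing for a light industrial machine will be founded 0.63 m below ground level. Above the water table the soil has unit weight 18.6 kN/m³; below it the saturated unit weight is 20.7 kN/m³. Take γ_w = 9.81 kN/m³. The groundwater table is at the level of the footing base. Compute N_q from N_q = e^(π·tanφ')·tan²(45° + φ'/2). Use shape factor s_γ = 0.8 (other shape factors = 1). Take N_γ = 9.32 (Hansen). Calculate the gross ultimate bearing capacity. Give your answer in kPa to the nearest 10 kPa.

q_ult ≈ 210 kPa

tan27° = 0.5095, so N_q = e^(π×0.5095)·tan²(58.5°) = 4.957 × 2.663 = 13.2.
q = γ·D_f = 18.6 × 0.63 = 11.718 kPa.
For the ½γBN_γ term take γ' = 20.7 − 9.81 = 10.89 kN/m³ (soil below base is submerged).
q·N_q = 11.718 × 13.199 = 154.67 kPa
0.5·γ·B·N_γ·s_γ = 0.5 × 10.89 × 1.4 × 9.32 × 0.8 = 56.837 kPa
q_ult = 154.67 + 56.837 = 211.5 kPa.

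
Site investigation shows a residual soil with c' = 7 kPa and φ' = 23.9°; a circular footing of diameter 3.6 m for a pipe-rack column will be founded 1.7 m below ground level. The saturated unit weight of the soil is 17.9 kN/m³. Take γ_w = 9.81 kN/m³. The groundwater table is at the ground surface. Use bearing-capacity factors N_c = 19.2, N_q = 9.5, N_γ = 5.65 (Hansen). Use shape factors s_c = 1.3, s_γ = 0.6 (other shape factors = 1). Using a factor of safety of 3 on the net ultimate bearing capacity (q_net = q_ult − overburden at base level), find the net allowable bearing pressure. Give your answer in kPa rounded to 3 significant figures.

q_all(net) ≈ 114 kPa

With the water table at the surface the whole profile is submerged: γ' = 17.9 − 9.81 = 8.09 kN/m³, so q = γ'·D_f = 13.753 kPa; the same γ' applies in the ½γBN_γ term.
q_ult = c·N_c·s_c + q·N_q + 0.5·γ·B·N_γ·s_γ
     = 7 × 19.2 × 1.3 + 13.753 × 9.5 + 0.5 × 8.09 × 3.6 × 5.65 × 0.6
     = 174.72 + 130.65 + 49.365 = 354.74 kPa.
q_net = 354.74 − 13.753 = 340.99 kPa.
q_all(net) = 340.99 / 3 = 113.66 kPa.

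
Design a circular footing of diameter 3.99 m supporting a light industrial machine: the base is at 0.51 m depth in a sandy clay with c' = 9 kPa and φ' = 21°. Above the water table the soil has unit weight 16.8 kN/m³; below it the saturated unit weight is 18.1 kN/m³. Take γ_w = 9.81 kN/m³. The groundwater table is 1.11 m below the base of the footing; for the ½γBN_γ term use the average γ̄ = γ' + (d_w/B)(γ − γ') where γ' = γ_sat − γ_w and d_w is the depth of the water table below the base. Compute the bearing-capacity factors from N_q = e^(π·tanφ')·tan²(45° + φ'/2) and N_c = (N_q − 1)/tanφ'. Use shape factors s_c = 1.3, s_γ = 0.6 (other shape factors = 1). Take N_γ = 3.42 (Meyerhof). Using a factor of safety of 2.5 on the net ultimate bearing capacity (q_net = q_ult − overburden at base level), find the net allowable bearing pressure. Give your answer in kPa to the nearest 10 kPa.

N_q = e^(π·tan21°)·tan²(55.5°) = 7.07; N_c = (N_q − 1)/tanφ' = 15.81.
q = γ·D_f = 16.8 × 0.51 = 8.568 kPa.
γ' = 8.29 kN/m³; averaging over the depth B below the base, γ̄ = γ' + (d_w/B)(γ − γ') = 10.657 kN/m³.
c·N_c·s_c = 9 × 15.815 × 1.3 = 185.03 kPa
q·N_q = 8.568 × 7.0708 = 60.582 kPa
0.5·γ·B·N_γ·s_γ = 0.5 × 10.657 × 3.99 × 3.42 × 0.6 = 43.629 kPa
q_ult = 185.03 + 60.582 + 43.629 = 289.25 kPa.
q_net = 289.25 − 8.568 = 280.68 kPa.
q_all(net) = 280.68 / 2.5 = 112.27 kPa.

q_all(net) ≈ 110 kPa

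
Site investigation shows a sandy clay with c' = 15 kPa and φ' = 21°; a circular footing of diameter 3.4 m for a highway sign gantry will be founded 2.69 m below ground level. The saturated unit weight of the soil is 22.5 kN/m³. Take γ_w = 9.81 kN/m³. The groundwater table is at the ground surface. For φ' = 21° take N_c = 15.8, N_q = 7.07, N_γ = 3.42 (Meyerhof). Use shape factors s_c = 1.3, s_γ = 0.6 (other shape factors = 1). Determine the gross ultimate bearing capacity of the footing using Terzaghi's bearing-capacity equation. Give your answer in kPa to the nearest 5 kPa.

q_ult ≈ 595 kPa

With the water table at the surface the whole profile is submerged: γ' = 22.5 − 9.81 = 12.69 kN/m³, so q = γ'·D_f = 34.136 kPa; the same γ' applies in the ½γBN_γ term.
q_ult = c·N_c·s_c + q·N_q + 0.5·γ·B·N_γ·s_γ
     = 15 × 15.8 × 1.3 + 34.136 × 7.07 + 0.5 × 12.69 × 3.4 × 3.42 × 0.6
     = 308.1 + 241.34 + 44.268 = 593.71 kPa.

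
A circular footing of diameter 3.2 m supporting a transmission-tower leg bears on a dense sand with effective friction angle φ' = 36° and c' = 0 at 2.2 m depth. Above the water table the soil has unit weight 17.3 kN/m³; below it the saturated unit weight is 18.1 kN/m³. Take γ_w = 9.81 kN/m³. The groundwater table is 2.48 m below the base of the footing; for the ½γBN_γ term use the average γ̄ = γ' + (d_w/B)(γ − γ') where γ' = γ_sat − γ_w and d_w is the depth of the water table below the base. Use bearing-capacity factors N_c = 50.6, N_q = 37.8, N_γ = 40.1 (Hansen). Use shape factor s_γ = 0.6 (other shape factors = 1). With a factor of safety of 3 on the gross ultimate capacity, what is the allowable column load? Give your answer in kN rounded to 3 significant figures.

Effective surcharge at the founding depth q = γ·D_f = 17.3 × 2.2 = 38.06 kPa.
With d_w = 2.48 m < B, γ̄ = 8.29 + (2.48/3.2) × (17.3 − 8.29) = 15.273 kN/m³.
q_ult = q·N_q + 0.5·γ·B·N_γ·s_γ
     = 38.06 × 37.8 + 0.5 × 15.273 × 3.2 × 40.1 × 0.6
     = 1438.7 + 587.94 = 2026.6 kPa.
Gross allowable pressure q_all = 2026.6 / 3 = 675.54 kPa.
Footing area = 8.0425 m², so allowable column load = 675.54 × 8.0425 = 5433 kN.

P_all ≈ 5430 kN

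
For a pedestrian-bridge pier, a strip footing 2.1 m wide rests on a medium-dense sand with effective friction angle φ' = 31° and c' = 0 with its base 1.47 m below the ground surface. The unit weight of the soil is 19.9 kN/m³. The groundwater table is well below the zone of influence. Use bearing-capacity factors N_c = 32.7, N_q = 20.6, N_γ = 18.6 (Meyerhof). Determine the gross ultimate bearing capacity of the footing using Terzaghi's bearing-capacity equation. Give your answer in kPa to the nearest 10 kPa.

Effective surcharge at the founding depth q = γ·D_f = 19.9 × 1.47 = 29.253 kPa.
q_ult = q·N_q + 0.5·γ·B·N_γ
     = 29.253 × 20.6 + 0.5 × 19.9 × 2.1 × 18.6
     = 602.61 + 388.65 = 991.26 kPa.

q_ult ≈ 990 kPa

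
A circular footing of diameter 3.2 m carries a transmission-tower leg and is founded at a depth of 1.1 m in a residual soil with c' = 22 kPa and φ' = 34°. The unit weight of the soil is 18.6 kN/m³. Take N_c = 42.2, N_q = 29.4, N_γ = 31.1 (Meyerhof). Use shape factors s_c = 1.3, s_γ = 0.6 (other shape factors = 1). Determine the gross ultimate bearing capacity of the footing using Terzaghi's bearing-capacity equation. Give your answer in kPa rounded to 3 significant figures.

q_ult ≈ 2360 kPa

q = γ·D_f = 18.6 × 1.1 = 20.46 kPa.
c·N_c·s_c = 22 × 42.2 × 1.3 = 1206.9 kPa
q·N_q = 20.46 × 29.4 = 601.52 kPa
0.5·γ·B·N_γ·s_γ = 0.5 × 18.6 × 3.2 × 31.1 × 0.6 = 555.32 kPa
q_ult = 1206.9 + 601.52 + 555.32 = 2363.8 kPa.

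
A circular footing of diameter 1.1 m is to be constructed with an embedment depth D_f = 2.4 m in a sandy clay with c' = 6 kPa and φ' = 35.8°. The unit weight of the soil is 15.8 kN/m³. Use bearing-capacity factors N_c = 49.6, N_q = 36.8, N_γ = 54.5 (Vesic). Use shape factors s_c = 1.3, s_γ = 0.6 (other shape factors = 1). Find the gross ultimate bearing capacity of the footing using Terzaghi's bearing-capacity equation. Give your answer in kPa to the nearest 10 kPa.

q_ult ≈ 2070 kPa

Effective surcharge at the founding depth q = γ·D_f = 15.8 × 2.4 = 37.92 kPa.
q_ult = c·N_c·s_c + q·N_q + 0.5·γ·B·N_γ·s_γ
     = 6 × 49.6 × 1.3 + 37.92 × 36.8 + 0.5 × 15.8 × 1.1 × 54.5 × 0.6
     = 386.88 + 1395.5 + 284.16 = 2066.5 kPa.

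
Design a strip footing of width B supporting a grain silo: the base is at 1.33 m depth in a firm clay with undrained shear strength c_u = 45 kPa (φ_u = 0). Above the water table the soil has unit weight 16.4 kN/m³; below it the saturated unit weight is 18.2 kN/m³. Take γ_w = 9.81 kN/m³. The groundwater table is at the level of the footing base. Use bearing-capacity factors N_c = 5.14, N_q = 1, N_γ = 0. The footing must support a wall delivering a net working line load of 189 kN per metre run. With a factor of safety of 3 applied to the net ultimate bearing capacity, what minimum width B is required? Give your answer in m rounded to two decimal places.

B = 2.45 m

Overburden at base level: q = 16.4 × 1.33 = 21.812 kPa.
Cohesion term c·N_c = 45 × 5.14 = 231.3 kPa; surcharge term q·N_q = 21.812 × 1 = 21.812 kPa.
q_ult = 231.3 + 21.812 = 253.11 kPa.
For φ = 0 the ½γBN_γ term vanishes, so q_ult is independent of B. q_net = 253.11 − 21.812 = 231.3 kPa; q_all(net) = 231.3/3 = 77.1 kPa.
Required width B = w / q_all(net) = 189 / 77.1 = 2.451 m.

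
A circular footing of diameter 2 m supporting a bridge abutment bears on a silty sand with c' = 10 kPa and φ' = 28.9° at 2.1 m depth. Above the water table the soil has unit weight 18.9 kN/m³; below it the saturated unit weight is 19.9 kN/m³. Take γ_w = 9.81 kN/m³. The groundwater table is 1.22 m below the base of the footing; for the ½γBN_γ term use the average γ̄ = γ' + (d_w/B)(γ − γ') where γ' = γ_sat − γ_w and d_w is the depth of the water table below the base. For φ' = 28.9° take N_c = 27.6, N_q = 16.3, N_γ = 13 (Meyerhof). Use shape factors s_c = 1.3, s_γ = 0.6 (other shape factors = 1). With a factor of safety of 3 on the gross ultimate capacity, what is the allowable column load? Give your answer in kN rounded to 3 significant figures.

Overburden at base level: q = 18.9 × 2.1 = 39.69 kPa.
The water table is 1.22 m below the base (< B = 2 m), so the ½γBN_γ term uses γ̄ = γ' + (d_w/B)(γ − γ') = 10.09 + (1.22/2)(18.9 − 10.09) = 15.464 kN/m³.
Cohesion term c·N_c·s_c = 10 × 27.6 × 1.3 = 358.8 kPa; surcharge term q·N_q = 39.69 × 16.3 = 646.95 kPa; self-weight term 0.5·γ·B·N_γ·s_γ = 0.5 × 15.464 × 2 × 13 × 0.6 = 120.62 kPa.
q_ult = 358.8 + 646.95 + 120.62 = 1126.4 kPa.
Gross allowable pressure q_all = 1126.4 / 3 = 375.46 kPa.
Footing area = 3.1416 m², so allowable column load = 375.46 × 3.1416 = 1179.5 kN.

P_all ≈ 1180 kN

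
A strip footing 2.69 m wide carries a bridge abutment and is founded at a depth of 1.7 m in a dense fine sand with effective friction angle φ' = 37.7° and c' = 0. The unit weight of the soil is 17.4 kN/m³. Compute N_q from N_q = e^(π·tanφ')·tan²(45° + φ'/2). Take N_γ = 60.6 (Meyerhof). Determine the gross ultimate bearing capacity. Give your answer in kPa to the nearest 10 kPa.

q_ult ≈ 2810 kPa

tan37.7° = 0.7729, so N_q = e^(π×0.7729)·tan²(63.85°) = 11.337 × 4.148 = 47.03.
Effective surcharge at the founding depth q = γ·D_f = 17.4 × 1.7 = 29.58 kPa.
q_ult = q·N_q + 0.5·γ·B·N_γ
     = 29.58 × 47.031 + 0.5 × 17.4 × 2.69 × 60.6
     = 1391.2 + 1418.2 = 2809.4 kPa.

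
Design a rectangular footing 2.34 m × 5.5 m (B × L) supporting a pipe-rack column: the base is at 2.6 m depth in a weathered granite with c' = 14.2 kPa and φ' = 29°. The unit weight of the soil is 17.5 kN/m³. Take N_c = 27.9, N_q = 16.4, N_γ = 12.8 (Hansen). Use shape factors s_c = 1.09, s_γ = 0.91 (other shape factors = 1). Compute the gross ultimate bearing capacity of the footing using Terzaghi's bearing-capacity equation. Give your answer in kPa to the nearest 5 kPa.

q_ult ≈ 1415 kPa

q = γ·D_f = 17.5 × 2.6 = 45.5 kPa.
c·N_c·s_c = 14.2 × 27.9 × 1.09 = 431.84 kPa
q·N_q = 45.5 × 16.4 = 746.2 kPa
0.5·γ·B·N_γ·s_γ = 0.5 × 17.5 × 2.34 × 12.8 × 0.91 = 238.49 kPa
q_ult = 431.84 + 746.2 + 238.49 = 1416.5 kPa.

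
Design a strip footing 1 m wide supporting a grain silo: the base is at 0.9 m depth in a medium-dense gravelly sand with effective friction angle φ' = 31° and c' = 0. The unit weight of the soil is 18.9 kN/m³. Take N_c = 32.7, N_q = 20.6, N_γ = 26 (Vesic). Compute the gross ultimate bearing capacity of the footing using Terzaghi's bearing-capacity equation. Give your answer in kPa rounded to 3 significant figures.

q_ult ≈ 596 kPa

q = γ·D_f = 18.9 × 0.9 = 17.01 kPa.
q·N_q = 17.01 × 20.6 = 350.41 kPa
0.5·γ·B·N_γ = 0.5 × 18.9 × 1 × 26 = 245.7 kPa
q_ult = 350.41 + 245.7 = 596.11 kPa.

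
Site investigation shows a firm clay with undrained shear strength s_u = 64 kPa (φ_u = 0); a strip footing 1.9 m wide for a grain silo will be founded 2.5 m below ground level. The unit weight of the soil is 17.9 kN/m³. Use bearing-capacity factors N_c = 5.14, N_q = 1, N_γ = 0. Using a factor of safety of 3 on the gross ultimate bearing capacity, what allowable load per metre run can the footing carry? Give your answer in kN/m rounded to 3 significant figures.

≈ 237 kN/m

Overburden at base level: q = 17.9 × 2.5 = 44.75 kPa.
Cohesion term c·N_c = 64 × 5.14 = 328.96 kPa; surcharge term q·N_q = 44.75 × 1 = 44.75 kPa.
q_ult = 328.96 + 44.75 = 373.71 kPa.
Gross allowable pressure q_all = 373.71 / 3 = 124.57 kPa.
Allowable wall load = q_all × B = 124.57 × 1.9 = 236.68 kN per metre run.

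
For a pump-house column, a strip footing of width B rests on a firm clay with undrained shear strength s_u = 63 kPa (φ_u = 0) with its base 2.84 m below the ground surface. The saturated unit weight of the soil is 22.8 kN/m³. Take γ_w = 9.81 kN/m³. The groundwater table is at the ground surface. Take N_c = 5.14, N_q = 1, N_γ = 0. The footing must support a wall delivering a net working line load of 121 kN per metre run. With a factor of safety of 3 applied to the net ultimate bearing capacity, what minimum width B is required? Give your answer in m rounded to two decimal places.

B = 1.12 m

Water table at ground surface, so effective unit weight γ' = 22.8 − 9.81 = 12.99 kN/m³ is used throughout; overburden q = 12.99 × 2.84 = 36.892 kPa.
Cohesion term c·N_c = 63 × 5.14 = 323.82 kPa; surcharge term q·N_q = 36.892 × 1 = 36.892 kPa.
q_ult = 323.82 + 36.892 = 360.71 kPa.
For φ = 0 the ½γBN_γ term vanishes, so q_ult is independent of B. q_net = 360.71 − 36.892 = 323.82 kPa; q_all(net) = 323.82/3 = 107.94 kPa.
Required width B = w / q_all(net) = 121 / 107.94 = 1.121 m.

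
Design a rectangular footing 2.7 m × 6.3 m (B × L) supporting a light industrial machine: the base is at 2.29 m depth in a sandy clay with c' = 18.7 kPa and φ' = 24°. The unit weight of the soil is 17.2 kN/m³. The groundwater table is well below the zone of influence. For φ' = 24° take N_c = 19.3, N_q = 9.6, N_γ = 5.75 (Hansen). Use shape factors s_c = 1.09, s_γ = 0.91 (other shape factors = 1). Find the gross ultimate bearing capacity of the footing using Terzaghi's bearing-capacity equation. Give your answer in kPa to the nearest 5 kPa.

Overburden at base level: q = 17.2 × 2.29 = 39.388 kPa.
Cohesion term c·N_c·s_c = 18.7 × 19.3 × 1.09 = 393.39 kPa; surcharge term q·N_q = 39.388 × 9.6 = 378.12 kPa; self-weight term 0.5·γ·B·N_γ·s_γ = 0.5 × 17.2 × 2.7 × 5.75 × 0.91 = 121.5 kPa.
q_ult = 393.39 + 378.12 + 121.5 = 893.02 kPa.

q_ult ≈ 895 kPa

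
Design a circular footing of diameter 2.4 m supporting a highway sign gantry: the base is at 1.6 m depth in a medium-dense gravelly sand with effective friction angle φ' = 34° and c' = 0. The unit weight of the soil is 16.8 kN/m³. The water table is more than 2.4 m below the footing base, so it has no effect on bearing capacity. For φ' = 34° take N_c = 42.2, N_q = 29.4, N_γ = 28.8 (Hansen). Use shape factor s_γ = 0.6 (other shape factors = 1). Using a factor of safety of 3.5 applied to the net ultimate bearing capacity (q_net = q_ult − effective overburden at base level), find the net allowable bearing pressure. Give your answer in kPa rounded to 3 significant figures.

Effective surcharge at the founding depth q = γ·D_f = 16.8 × 1.6 = 26.88 kPa.
q_ult = q·N_q + 0.5·γ·B·N_γ·s_γ
     = 26.88 × 29.4 + 0.5 × 16.8 × 2.4 × 28.8 × 0.6
     = 790.27 + 348.36 = 1138.6 kPa.
Net ultimate: q_net = 1138.6 − 26.88 = 1111.8 kPa.
q_all(net) = 1111.8 / 3.5 = 317.64 kPa.

q_all(net) ≈ 318 kPa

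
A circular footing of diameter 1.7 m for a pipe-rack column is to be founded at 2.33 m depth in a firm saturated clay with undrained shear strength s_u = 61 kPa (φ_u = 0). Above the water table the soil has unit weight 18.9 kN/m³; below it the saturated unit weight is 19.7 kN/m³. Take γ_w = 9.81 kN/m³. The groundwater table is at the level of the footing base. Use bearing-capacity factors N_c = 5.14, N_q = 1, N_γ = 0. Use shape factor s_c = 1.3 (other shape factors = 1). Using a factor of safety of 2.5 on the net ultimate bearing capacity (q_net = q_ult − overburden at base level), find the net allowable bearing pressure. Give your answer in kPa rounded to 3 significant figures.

Effective surcharge at the founding depth q = γ·D_f = 18.9 × 2.33 = 44.037 kPa.
q_ult = c·N_c·s_c + q·N_q
     = 61 × 5.14 × 1.3 + 44.037 × 1
     = 407.6 + 44.037 = 451.64 kPa.
q_net = 451.64 − 44.037 = 407.6 kPa.
q_all(net) = 407.6 / 2.5 = 163.04 kPa.

q_all(net) ≈ 163 kPa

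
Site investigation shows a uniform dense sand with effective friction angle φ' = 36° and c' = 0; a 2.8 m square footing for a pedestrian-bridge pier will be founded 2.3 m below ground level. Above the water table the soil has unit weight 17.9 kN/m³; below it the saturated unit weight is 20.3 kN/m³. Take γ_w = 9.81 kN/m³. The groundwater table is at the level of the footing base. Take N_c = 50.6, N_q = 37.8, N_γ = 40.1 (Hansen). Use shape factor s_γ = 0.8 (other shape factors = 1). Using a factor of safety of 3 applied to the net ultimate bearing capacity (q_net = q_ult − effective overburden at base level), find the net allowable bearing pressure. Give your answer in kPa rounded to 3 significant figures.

q_all(net) ≈ 662 kPa

q = γ·D_f = 17.9 × 2.3 = 41.17 kPa.
For the ½γBN_γ term take γ' = 20.3 − 9.81 = 10.49 kN/m³ (soil below base is submerged).
q·N_q = 41.17 × 37.8 = 1556.2 kPa
0.5·γ·B·N_γ·s_γ = 0.5 × 10.49 × 2.8 × 40.1 × 0.8 = 471.13 kPa
q_ult = 1556.2 + 471.13 = 2027.4 kPa.
Net ultimate: q_net = 2027.4 − 41.17 = 1986.2 kPa.
q_all(net) = 1986.2 / 3 = 662.06 kPa.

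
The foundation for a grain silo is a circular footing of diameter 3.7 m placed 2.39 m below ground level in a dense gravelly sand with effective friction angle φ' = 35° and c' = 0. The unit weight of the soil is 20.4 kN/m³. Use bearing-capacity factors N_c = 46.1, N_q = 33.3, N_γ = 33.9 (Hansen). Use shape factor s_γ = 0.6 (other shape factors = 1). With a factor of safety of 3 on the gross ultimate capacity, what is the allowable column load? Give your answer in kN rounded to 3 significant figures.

P_all ≈ 8570 kN

Overburden at base level: q = 20.4 × 2.39 = 48.756 kPa.
Surcharge term q·N_q = 48.756 × 33.3 = 1623.6 kPa; self-weight term 0.5·γ·B·N_γ·s_γ = 0.5 × 20.4 × 3.7 × 33.9 × 0.6 = 767.63 kPa.
q_ult = 1623.6 + 767.63 = 2391.2 kPa.
Gross allowable pressure q_all = 2391.2 / 3 = 797.07 kPa.
Footing area = 10.7521 m², so allowable column load = 797.07 × 10.7521 = 8570.2 kN.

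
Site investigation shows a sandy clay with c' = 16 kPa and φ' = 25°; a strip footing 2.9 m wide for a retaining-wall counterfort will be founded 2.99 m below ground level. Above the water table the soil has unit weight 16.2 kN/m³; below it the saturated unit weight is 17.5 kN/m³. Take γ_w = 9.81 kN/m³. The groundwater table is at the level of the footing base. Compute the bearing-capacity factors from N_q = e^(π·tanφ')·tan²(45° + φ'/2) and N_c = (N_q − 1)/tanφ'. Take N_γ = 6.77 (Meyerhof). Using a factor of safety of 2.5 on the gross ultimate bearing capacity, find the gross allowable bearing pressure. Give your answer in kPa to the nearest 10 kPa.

N_q = e^(π·tan25°)·tan²(57.5°) = 10.66; N_c = (N_q − 1)/tanφ' = 20.72.
q = γ·D_f = 16.2 × 2.99 = 48.438 kPa.
For the ½γBN_γ term take γ' = 17.5 − 9.81 = 7.69 kN/m³ (soil below base is submerged).
c·N_c = 16 × 20.721 = 331.53 kPa
q·N_q = 48.438 × 10.662 = 516.45 kPa
0.5·γ·B·N_γ = 0.5 × 7.69 × 2.9 × 6.77 = 75.489 kPa
q_ult = 331.53 + 516.45 + 75.489 = 923.47 kPa.
q_all = 923.47 / 2.5 = 369.39 kPa.

q_all ≈ 370 kPa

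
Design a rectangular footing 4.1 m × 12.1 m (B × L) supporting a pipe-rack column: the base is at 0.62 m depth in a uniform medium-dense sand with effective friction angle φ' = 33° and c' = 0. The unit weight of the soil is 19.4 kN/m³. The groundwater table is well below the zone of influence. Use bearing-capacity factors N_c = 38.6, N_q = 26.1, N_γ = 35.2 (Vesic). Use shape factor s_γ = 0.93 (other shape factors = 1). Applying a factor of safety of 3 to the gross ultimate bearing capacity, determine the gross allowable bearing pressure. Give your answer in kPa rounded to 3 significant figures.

q_all ≈ 539 kPa

Overburden at base level: q = 19.4 × 0.62 = 12.028 kPa.
Surcharge term q·N_q = 12.028 × 26.1 = 313.93 kPa; self-weight term 0.5·γ·B·N_γ·s_γ = 0.5 × 19.4 × 4.1 × 35.2 × 0.93 = 1301.9 kPa.
q_ult = 313.93 + 1301.9 = 1615.8 kPa.
q_all = q_ult / FS = 1615.8 / 3 = 538.61 kPa.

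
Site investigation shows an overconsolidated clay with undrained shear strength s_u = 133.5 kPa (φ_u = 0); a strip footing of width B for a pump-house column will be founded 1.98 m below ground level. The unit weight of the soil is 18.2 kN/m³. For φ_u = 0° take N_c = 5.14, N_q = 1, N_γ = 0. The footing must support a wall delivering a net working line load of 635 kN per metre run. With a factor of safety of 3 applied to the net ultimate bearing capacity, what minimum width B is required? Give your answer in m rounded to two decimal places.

Effective surcharge at the founding depth q = γ·D_f = 18.2 × 1.98 = 36.036 kPa.
q_ult = c·N_c + q·N_q
     = 133.5 × 5.14 + 36.036 × 1
     = 686.19 + 36.036 = 722.23 kPa.
For φ = 0 the ½γBN_γ term vanishes, so q_ult is independent of B. q_net = 722.23 − 36.036 = 686.19 kPa; q_all(net) = 686.19/3 = 228.73 kPa.
Required width B = w / q_all(net) = 635 / 228.73 = 2.776 m.

B = 2.78 m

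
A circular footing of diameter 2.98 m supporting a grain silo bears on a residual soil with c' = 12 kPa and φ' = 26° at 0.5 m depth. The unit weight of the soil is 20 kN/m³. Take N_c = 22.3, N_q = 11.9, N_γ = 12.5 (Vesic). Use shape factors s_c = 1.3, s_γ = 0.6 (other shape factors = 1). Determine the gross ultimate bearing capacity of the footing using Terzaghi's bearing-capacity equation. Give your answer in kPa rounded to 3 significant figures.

Effective surcharge at the founding depth q = γ·D_f = 20 × 0.5 = 10 kPa.
q_ult = c·N_c·s_c + q·N_q + 0.5·γ·B·N_γ·s_γ
     = 12 × 22.3 × 1.3 + 10 × 11.9 + 0.5 × 20 × 2.98 × 12.5 × 0.6
     = 347.88 + 119 + 223.5 = 690.38 kPa.

q_ult ≈ 690 kPa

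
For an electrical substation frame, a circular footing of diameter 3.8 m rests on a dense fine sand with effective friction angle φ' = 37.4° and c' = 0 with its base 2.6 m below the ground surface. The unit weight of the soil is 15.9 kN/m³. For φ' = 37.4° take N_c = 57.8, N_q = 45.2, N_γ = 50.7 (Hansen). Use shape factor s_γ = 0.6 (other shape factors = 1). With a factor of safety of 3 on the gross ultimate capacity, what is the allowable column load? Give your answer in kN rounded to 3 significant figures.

P_all ≈ 10500 kN

Effective surcharge at the founding depth q = γ·D_f = 15.9 × 2.6 = 41.34 kPa.
q_ult = q·N_q + 0.5·γ·B·N_γ·s_γ
     = 41.34 × 45.2 + 0.5 × 15.9 × 3.8 × 50.7 × 0.6
     = 1868.6 + 918.99 = 2787.6 kPa.
Gross allowable pressure q_all = 2787.6 / 3 = 929.19 kPa.
Footing area = 11.3411 m², so allowable column load = 929.19 × 11.3411 = 10538 kN.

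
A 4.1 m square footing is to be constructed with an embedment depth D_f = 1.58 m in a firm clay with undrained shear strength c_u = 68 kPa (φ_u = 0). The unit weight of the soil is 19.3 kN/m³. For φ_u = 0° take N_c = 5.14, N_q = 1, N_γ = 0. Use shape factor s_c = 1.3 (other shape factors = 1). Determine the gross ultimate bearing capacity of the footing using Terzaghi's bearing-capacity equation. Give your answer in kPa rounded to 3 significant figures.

Effective surcharge at the founding depth q = γ·D_f = 19.3 × 1.58 = 30.494 kPa.
q_ult = c·N_c·s_c + q·N_q
     = 68 × 5.14 × 1.3 + 30.494 × 1
     = 454.38 + 30.494 = 484.87 kPa.

q_ult ≈ 485 kPa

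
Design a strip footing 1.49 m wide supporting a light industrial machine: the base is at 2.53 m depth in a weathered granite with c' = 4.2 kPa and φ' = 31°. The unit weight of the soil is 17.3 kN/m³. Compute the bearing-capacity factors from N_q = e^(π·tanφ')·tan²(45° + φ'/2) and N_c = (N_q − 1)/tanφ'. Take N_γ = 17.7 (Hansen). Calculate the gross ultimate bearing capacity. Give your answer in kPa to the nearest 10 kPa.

tan31° = 0.6009, so N_q = e^(π×0.6009)·tan²(60.5°) = 6.604 × 3.124 = 20.63.
N_c = (20.63 − 1)/tan31° = 32.67.
q = γ·D_f = 17.3 × 2.53 = 43.769 kPa.
c·N_c = 4.2 × 32.671 = 137.22 kPa
q·N_q = 43.769 × 20.631 = 902.99 kPa
0.5·γ·B·N_γ = 0.5 × 17.3 × 1.49 × 17.7 = 228.13 kPa
q_ult = 137.22 + 902.99 + 228.13 = 1268.3 kPa.

q_ult ≈ 1270 kPa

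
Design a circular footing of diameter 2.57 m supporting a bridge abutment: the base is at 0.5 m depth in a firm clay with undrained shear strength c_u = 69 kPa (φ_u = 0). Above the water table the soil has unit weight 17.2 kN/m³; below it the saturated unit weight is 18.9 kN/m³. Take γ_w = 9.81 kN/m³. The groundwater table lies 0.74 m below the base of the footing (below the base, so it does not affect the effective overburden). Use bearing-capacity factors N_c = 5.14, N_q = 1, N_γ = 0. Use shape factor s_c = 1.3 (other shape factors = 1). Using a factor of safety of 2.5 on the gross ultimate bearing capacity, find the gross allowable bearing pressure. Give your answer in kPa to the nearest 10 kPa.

q_all ≈ 190 kPa

Effective surcharge at the founding depth q = γ·D_f = 17.2 × 0.5 = 8.6 kPa.
q_ult = c·N_c·s_c + q·N_q
     = 69 × 5.14 × 1.3 + 8.6 × 1
     = 461.06 + 8.6 = 469.66 kPa.
q_all = 469.66 / 2.5 = 187.86 kPa.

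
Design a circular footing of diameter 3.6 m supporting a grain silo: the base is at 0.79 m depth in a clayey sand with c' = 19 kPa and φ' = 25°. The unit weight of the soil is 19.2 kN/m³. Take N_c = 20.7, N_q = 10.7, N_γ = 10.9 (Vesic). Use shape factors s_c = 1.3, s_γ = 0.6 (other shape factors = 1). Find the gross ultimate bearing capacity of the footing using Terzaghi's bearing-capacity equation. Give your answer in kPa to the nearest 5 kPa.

q_ult ≈ 900 kPa

Effective surcharge at the founding depth q = γ·D_f = 19.2 × 0.79 = 15.168 kPa.
q_ult = c·N_c·s_c + q·N_q + 0.5·γ·B·N_γ·s_γ
     = 19 × 20.7 × 1.3 + 15.168 × 10.7 + 0.5 × 19.2 × 3.6 × 10.9 × 0.6
     = 511.29 + 162.3 + 226.02 = 899.61 kPa.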